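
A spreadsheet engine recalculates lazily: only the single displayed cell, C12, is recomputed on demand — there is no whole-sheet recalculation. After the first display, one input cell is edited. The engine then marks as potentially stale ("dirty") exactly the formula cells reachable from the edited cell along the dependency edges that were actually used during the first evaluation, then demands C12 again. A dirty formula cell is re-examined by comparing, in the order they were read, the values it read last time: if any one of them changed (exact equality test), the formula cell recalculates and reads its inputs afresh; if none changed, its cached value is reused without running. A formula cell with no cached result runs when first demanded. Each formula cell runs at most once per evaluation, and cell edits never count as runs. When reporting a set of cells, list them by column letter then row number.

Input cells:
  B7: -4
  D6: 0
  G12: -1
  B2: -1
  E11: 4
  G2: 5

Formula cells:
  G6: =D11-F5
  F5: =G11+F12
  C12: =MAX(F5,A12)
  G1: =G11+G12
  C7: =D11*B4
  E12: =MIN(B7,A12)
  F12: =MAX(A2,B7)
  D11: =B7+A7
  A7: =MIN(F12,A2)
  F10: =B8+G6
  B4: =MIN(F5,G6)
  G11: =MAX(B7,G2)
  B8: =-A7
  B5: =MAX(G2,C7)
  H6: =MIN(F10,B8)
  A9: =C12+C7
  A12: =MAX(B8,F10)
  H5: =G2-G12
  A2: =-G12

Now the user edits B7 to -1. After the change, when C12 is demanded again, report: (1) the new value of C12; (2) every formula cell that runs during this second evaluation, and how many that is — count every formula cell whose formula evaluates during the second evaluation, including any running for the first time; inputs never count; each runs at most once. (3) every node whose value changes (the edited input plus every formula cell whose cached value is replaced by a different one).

First evaluation (everything demanded from the output):
  A2 = -(-1) = 1
  F12 = MAX(1, -4) = 1
  A7 = MIN(1, 1) = 1
  B8 = -(1) = -1
  D11 = -4 + 1 = -3
  G11 = MAX(-4, 5) = 5
  F5 = 5 + 1 = 6
  G6 = -3 - 6 = -9
  F10 = -1 + -9 = -10
  A12 = MAX(-1, -10) = -1
  C12 = MAX(6, -1) = 6

Propagation after the edit:
  F12: runs — B7 -4->-1; result 1 (same value as before).
  A7: checked — values it read are unchanged (F12 unchanged, A2 unchanged); reused cached 1 without running.
  B8: checked — values it read are unchanged (A7 unchanged); reused cached -1 without running.
  D11: runs — B7 -4->-1; result 0.
  G11: runs — B7 -4->-1; result 5 (same value as before).
  F5: checked — values it read are unchanged (G11 unchanged, F12 unchanged); reused cached 6 without running.
  G6: runs — D11 -3->0; result -6.
  F10: runs — G6 -9->-6; result -7.
  A12: runs — F10 -10->-7; result -1 (same value as before).
  C12: checked — values it read are unchanged (F5 unchanged, A12 unchanged); reused cached 6 without running.

Key observation: the cutoff stops propagation at F5 — its inputs' values are unchanged, so it reuses its cache.

New value of C12: 6.
Formula cells that run: A12, D11, F10, F12, G6, G11 — 6 in total.
Values that change: B7, D11, F10, G6.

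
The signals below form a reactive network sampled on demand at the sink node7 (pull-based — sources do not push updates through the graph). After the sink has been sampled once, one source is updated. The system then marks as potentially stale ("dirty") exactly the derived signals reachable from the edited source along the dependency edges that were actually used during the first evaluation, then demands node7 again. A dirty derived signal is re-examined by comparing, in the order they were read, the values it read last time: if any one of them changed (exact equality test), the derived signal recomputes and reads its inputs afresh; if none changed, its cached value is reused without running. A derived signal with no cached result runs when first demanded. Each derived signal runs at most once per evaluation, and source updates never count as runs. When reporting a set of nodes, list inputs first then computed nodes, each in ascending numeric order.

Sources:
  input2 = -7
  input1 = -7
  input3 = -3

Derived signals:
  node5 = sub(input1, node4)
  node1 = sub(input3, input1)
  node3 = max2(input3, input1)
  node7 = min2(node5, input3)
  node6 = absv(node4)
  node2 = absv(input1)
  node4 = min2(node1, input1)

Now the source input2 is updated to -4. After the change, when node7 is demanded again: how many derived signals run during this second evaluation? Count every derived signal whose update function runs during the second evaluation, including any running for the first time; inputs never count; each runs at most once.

Run set: none (0 run).
The important point: nothing the output needs ever reads input2, so the edit is invisible to it.

Initial pass — values computed on the first demand:
  node1 = sub(-3, -7) = 4
  node4 = min2(4, -7) = -7
  node5 = sub(-7, -7) = 0
  node7 = min2(0, -3) = -3

Second demand — change propagation:
  no demanded computation ever read input2, so the edit dirties nothing and nothing runs.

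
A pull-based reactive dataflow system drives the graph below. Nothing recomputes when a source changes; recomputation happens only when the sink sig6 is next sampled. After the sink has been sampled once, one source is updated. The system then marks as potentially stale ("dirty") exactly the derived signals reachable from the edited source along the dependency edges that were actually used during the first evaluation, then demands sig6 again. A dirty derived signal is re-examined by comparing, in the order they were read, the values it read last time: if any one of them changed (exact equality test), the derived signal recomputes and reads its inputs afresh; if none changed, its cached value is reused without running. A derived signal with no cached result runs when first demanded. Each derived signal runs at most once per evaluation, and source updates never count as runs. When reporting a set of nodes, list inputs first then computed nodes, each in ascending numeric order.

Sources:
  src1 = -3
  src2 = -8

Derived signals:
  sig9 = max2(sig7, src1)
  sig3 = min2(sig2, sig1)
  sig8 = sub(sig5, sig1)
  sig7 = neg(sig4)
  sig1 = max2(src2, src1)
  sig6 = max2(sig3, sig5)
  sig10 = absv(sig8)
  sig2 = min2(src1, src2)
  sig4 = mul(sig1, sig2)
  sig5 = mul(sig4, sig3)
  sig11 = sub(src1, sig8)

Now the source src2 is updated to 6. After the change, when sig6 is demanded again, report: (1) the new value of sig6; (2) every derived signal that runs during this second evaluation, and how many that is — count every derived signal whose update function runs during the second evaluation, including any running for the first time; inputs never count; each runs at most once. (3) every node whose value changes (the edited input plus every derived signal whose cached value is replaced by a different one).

New value of sig6: 54.
Derived signals that run: sig1, sig2, sig3, sig4, sig5, sig6 — 6 in total.
Values that change: src2, sig1, sig2, sig3, sig4, sig5, sig6.

First evaluation (everything demanded from the output):
  sig1 = max2(-8, -3) = -3
  sig2 = min2(-3, -8) = -8
  sig3 = min2(-8, -3) = -8
  sig4 = mul(-3, -8) = 24
  sig5 = mul(24, -8) = -192
  sig6 = max2(-8, -192) = -8

Propagation after the edit:
  sig1: runs — src2 -8->6; result 6.
  sig2: runs — src2 -8->6; result -3.
  sig3: runs — sig2 -8->-3; sig1 -3->6; result -3.
  sig4: runs — sig1 -3->6; sig2 -8->-3; result -18.
  sig5: runs — sig4 24->-18; sig3 -8->-3; result 54.
  sig6: runs — sig3 -8->-3; sig5 -192->54; result 54.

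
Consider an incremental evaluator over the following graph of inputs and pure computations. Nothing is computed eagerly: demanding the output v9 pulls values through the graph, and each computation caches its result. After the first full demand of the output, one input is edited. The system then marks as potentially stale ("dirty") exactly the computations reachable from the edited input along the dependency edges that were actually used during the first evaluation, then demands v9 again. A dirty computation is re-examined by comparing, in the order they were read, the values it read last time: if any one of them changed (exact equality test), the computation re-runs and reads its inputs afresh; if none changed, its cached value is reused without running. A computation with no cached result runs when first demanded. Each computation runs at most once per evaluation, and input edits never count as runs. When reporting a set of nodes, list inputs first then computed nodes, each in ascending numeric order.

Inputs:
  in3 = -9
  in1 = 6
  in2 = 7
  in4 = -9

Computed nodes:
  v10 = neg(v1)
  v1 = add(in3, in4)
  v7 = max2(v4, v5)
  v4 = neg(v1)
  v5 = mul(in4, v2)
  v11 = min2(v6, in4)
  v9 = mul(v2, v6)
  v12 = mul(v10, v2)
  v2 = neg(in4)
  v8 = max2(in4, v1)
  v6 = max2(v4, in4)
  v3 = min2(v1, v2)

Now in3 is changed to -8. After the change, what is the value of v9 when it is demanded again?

v9 now evaluates to 153.

Initial pass — values computed on the first demand:
  v1 = add(-9, -9) = -18
  v2 = neg(-9) = 9
  v4 = neg(-18) = 18
  v6 = max2(18, -9) = 18
  v9 = mul(9, 18) = 162

Second demand — change propagation:
  v1: re-runs because in3 -9->-8; new result -17.
  v4: re-runs because v1 -18->-17; new result 17.
  v6: re-runs because v4 18->17; new result 17.
  v9: re-runs because v6 18->17; new result 153.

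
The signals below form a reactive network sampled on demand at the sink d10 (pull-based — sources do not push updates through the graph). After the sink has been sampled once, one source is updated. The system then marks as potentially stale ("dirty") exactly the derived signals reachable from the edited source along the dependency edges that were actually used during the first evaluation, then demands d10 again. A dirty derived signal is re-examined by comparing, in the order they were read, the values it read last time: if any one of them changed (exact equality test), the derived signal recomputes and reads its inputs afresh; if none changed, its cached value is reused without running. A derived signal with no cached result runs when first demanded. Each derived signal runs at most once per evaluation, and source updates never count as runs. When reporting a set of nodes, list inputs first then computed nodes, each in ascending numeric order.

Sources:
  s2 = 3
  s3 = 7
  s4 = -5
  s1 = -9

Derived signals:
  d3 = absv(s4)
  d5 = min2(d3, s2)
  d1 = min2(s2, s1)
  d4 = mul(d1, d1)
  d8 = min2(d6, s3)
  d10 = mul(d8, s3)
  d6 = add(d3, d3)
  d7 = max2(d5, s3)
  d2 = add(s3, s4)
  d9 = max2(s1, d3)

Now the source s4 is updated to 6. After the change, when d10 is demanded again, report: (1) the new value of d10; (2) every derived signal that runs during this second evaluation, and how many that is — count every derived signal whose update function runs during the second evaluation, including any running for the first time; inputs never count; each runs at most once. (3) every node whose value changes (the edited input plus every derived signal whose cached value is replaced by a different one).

d10 now evaluates to 49.
Run set: d3, d6, d8 (3 run).
Changed values: s4, d3, d6.
The important point: d8 recomputes to an identical value, and the output ends up unchanged.

Initial pass — values computed on the first demand:
  d3 = absv(-5) = 5
  d6 = add(5, 5) = 10
  d8 = min2(10, 7) = 7
  d10 = mul(7, 7) = 49

Second demand — change propagation:
  d3: re-runs because s4 -5->6; new result 6.
  d6: re-runs because d3 5->6; d3 5->6; new result 12.
  d8: re-runs because d6 10->12; new result 7 (unchanged).
  d10: re-examined; everything it read last time is the same (d8 unchanged, s3 unchanged) — cache 49 kept, no run.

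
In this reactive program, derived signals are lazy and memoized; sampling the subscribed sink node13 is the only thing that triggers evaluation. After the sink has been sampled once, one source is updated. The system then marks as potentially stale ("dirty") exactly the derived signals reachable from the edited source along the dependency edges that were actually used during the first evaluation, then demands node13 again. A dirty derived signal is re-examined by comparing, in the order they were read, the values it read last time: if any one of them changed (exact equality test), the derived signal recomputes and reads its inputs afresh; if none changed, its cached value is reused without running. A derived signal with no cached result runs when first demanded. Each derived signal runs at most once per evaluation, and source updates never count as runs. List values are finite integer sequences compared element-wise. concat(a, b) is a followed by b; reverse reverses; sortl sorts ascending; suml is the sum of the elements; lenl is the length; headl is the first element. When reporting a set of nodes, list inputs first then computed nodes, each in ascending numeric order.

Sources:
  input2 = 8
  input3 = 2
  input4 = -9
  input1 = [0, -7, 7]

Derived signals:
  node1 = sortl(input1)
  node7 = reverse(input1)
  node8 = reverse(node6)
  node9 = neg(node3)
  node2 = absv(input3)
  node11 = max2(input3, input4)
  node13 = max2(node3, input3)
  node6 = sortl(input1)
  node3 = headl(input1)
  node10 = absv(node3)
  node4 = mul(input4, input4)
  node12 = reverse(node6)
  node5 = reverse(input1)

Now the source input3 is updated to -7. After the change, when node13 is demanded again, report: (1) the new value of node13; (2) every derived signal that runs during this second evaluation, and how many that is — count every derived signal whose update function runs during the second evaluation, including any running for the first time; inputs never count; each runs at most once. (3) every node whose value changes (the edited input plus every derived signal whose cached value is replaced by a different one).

First demand of the output computes:
  node3 = headl([0, -7, 7]) = 0
  node13 = max2(0, 2) = 2

After the edit, cleaning proceeds:
  node13: a read changed (input3 2->-7) — executes, giving 0.

Demanding node13 again yields 0.
1 derived signals run: node13.
The nodes whose values change: input3, node13.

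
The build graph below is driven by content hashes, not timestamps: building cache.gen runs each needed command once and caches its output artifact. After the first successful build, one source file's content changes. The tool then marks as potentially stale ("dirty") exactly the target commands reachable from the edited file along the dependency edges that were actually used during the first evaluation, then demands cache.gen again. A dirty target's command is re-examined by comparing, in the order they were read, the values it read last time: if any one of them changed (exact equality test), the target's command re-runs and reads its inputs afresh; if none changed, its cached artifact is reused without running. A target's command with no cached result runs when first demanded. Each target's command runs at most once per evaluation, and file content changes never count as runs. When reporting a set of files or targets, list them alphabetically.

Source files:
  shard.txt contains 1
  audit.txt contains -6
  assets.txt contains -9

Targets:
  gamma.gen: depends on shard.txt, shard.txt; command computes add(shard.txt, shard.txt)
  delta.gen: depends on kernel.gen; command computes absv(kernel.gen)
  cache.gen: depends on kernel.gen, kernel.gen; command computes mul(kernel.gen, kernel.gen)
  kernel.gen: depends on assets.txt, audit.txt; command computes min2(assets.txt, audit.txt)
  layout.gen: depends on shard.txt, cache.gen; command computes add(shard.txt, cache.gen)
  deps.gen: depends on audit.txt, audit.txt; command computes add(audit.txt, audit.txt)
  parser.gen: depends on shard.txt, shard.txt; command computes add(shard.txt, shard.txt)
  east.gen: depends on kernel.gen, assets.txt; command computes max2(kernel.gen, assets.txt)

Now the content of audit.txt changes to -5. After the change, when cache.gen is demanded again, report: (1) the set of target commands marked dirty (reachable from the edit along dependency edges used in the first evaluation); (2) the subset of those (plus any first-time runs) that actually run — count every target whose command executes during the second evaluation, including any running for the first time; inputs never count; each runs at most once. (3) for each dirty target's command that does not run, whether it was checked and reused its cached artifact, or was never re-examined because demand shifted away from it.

Initial pass — values computed on the first demand:
  kernel.gen = min2(-9, -6) = -9
  cache.gen = mul(-9, -9) = 81

Second demand — change propagation:
  kernel.gen: re-runs because audit.txt -6->-5; new result -9 (unchanged).
  cache.gen: re-examined; everything it read last time is the same (kernel.gen unchanged, kernel.gen unchanged) — cache 81 kept, no run.

The important point: kernel.gen recomputes to an identical value, and the output ends up unchanged.

Dirty set: cache.gen, kernel.gen.
Run set: kernel.gen (1 run).
Re-examined without running (cache reused): cache.gen.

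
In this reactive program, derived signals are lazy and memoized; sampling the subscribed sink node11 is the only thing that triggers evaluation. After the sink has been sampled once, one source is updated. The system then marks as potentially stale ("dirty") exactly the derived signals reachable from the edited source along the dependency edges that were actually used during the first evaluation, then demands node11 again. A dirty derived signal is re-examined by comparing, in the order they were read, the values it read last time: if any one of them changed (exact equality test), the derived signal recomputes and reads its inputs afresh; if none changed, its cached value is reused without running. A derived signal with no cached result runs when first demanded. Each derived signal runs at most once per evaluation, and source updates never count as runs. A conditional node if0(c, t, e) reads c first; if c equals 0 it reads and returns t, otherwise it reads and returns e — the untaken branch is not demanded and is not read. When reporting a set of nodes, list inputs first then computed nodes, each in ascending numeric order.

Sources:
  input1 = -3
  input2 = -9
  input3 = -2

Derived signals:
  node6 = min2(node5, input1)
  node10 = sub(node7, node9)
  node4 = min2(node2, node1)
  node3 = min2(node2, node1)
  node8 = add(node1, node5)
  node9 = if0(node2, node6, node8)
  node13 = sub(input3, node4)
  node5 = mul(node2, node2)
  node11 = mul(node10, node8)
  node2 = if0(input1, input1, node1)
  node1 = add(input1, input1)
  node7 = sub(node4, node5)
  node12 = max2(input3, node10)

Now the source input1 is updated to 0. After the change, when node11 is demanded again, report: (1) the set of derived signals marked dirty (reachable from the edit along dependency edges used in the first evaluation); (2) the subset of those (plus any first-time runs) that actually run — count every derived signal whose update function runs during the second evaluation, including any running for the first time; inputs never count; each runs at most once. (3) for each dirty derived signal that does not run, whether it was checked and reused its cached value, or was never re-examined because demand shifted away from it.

First demand of the output computes:
  node1 = add(-3, -3) = -6
  node2 = if0(input1=-3 -> else branch node1) = -6
  node4 = min2(-6, -6) = -6
  node5 = mul(-6, -6) = 36
  node7 = sub(-6, 36) = -42
  node8 = add(-6, 36) = 30
  node9 = if0(node2=-6 -> else branch node8) = 30
  node10 = sub(-42, 30) = -72
  node11 = mul(-72, 30) = -2160

After the edit, cleaning proceeds:
  node1: a read changed (input1 -3->0; input1 -3->0) — executes, giving 0.
  node2: a read changed (input1 -3->0; node1 -6->0) — executes, giving 0.
  node4: a read changed (node2 -6->0; node1 -6->0) — executes, giving 0.
  node5: a read changed (node2 -6->0; node2 -6->0) — executes, giving 0.
  node6: had never run; runs now, result 0.
  node7: a read changed (node4 -6->0; node5 36->0) — executes, giving 0.
  node8: a read changed (node1 -6->0; node5 36->0) — executes, giving 0.
  node9: a read changed (node2 -6->0; node8 30->0) — executes, giving 0.
  node10: a read changed (node7 -42->0; node9 30->0) — executes, giving 0.
  node11: a read changed (node10 -72->0; node8 30->0) — executes, giving 0.

Note the branch switch — node6 had no cache and runs now for the first time.

The edit dirties: node1, node2, node4, node5, node7, node8, node9, node10, node11.
10 derived signals run: node1, node2, node4, node5, node6, node7, node8, node9, node10, node11.
No dirty derived signal escaped a run.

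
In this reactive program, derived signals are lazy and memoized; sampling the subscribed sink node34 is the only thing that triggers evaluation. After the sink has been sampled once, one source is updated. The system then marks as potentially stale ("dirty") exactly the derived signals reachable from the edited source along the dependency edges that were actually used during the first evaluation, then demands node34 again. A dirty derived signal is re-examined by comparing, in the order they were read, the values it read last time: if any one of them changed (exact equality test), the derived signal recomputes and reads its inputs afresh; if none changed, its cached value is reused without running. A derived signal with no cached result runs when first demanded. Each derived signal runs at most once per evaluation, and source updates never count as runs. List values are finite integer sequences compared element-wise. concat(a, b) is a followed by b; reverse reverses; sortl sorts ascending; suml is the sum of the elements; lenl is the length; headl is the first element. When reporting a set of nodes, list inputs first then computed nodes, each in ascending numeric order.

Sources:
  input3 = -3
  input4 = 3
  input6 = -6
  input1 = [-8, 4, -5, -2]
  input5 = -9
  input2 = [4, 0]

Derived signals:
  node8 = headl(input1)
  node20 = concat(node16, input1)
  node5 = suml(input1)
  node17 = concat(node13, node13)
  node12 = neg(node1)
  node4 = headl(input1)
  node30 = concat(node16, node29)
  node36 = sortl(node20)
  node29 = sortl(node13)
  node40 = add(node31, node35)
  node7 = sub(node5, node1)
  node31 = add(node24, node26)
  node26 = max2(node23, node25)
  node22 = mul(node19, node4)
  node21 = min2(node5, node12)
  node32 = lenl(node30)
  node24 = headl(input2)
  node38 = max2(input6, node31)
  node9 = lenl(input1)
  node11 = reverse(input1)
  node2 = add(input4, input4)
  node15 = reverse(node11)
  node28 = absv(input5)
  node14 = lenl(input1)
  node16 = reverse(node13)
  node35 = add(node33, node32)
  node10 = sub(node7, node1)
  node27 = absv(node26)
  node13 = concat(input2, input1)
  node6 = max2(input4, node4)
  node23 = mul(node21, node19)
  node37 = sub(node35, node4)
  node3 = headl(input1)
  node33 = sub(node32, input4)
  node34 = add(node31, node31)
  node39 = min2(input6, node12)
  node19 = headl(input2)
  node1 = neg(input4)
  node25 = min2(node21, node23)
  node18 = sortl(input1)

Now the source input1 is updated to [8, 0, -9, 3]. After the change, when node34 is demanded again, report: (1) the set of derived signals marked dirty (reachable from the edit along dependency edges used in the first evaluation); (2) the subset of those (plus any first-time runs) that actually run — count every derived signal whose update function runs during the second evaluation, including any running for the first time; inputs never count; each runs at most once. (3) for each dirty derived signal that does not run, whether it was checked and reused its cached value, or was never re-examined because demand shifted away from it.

First demand of the output computes:
  node1 = neg(3) = -3
  node5 = suml([-8, 4, -5, -2]) = -11
  node12 = neg(-3) = 3
  node19 = headl([4, 0]) = 4
  node21 = min2(-11, 3) = -11
  node23 = mul(-11, 4) = -44
  node24 = headl([4, 0]) = 4
  node25 = min2(-11, -44) = -44
  node26 = max2(-44, -44) = -44
  node31 = add(4, -44) = -40
  node34 = add(-40, -40) = -80

After the edit, cleaning proceeds:
  node5: a read changed (input1 [-8, 4, -5, -2]->[8, 0, -9, 3]) — executes, giving 2.
  node21: a read changed (node5 -11->2) — executes, giving 2.
  node23: a read changed (node21 -11->2) — executes, giving 8.
  node25: a read changed (node21 -11->2; node23 -44->8) — executes, giving 2.
  node26: a read changed (node23 -44->8; node25 -44->2) — executes, giving 8.
  node31: a read changed (node26 -44->8) — executes, giving 12.
  node34: a read changed (node31 -40->12; node31 -40->12) — executes, giving 24.

The edit dirties: node5, node21, node23, node25, node26, node31, node34.
7 derived signals run: node5, node21, node23, node25, node26, node31, node34.
No dirty derived signal escaped a run.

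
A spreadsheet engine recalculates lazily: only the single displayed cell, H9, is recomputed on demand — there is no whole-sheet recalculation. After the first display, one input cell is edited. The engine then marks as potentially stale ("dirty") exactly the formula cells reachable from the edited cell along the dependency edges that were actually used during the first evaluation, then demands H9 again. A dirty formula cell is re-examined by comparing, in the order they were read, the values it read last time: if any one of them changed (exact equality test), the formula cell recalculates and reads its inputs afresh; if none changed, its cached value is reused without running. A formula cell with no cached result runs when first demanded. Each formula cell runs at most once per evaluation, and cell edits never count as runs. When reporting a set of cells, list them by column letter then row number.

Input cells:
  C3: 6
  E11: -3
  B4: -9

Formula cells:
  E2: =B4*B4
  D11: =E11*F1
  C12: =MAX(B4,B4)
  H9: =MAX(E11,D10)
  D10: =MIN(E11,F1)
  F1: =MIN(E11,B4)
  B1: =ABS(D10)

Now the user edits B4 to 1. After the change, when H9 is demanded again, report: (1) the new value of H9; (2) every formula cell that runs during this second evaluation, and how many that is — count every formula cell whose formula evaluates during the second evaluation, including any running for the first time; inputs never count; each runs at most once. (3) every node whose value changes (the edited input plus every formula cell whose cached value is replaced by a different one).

First evaluation (everything demanded from the output):
  F1 = MIN(-3, -9) = -9
  D10 = MIN(-3, -9) = -9
  H9 = MAX(-3, -9) = -3

Propagation after the edit:
  F1: runs — B4 -9->1; result -3.
  D10: runs — F1 -9->-3; result -3.
  H9: runs — D10 -9->-3; result -3 (same value as before).

New value of H9: -3.
Formula cells that run: D10, F1, H9 — 3 in total.
Values that change: B4, D10, F1.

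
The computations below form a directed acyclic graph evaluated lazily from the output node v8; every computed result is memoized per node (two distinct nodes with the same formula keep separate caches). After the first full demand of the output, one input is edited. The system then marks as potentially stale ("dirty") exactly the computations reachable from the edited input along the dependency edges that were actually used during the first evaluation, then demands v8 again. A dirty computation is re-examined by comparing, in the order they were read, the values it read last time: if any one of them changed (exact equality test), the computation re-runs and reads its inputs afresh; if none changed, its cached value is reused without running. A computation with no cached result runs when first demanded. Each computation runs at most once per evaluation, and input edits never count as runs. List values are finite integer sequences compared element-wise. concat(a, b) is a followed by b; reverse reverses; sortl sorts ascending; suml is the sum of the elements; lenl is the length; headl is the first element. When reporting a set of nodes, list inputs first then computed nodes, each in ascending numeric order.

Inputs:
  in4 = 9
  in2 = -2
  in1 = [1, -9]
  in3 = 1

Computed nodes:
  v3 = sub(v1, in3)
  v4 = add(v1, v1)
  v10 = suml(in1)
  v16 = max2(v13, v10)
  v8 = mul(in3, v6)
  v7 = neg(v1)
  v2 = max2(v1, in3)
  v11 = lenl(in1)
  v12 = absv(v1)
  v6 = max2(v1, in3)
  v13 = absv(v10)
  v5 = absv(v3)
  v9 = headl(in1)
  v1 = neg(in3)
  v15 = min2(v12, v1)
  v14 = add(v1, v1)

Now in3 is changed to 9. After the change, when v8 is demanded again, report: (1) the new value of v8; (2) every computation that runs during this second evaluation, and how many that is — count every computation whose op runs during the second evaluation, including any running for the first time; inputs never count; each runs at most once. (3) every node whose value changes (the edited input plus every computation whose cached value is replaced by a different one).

Demanding v8 again yields 81.
3 computations run: v1, v6, v8.
The nodes whose values change: in3, v1, v6, v8.

First demand of the output computes:
  v1 = neg(1) = -1
  v6 = max2(-1, 1) = 1
  v8 = mul(1, 1) = 1

After the edit, cleaning proceeds:
  v1: a read changed (in3 1->9) — executes, giving -9.
  v6: a read changed (v1 -1->-9; in3 1->9) — executes, giving 9.
  v8: a read changed (in3 1->9; v6 1->9) — executes, giving 81.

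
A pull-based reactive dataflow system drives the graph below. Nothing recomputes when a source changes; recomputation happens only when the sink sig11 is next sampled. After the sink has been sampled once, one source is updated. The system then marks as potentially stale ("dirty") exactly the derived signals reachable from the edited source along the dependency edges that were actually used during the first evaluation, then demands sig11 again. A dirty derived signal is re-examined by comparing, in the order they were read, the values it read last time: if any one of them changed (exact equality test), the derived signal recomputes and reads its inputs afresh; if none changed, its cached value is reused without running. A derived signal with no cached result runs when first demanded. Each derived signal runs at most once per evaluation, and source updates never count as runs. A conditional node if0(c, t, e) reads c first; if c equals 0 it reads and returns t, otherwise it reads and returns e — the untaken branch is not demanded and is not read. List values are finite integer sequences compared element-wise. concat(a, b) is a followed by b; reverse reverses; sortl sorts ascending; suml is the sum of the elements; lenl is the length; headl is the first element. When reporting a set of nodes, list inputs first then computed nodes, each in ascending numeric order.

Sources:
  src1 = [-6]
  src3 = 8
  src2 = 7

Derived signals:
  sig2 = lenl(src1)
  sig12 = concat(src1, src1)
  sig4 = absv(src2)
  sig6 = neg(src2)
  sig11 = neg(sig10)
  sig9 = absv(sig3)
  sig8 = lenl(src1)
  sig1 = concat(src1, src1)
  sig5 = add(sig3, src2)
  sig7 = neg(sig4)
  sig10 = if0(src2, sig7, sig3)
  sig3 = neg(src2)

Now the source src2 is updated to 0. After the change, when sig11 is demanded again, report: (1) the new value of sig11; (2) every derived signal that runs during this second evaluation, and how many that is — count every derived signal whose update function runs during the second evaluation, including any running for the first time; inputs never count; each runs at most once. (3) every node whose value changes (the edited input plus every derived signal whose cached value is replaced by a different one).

New value of sig11: 0.
Derived signals that run: sig4, sig7, sig10, sig11 — 4 in total.
Values that change: src2, sig10, sig11.
Key observation: a condition flipped, so demand moved to the other branch — sig3 is never re-examined.

First evaluation (everything demanded from the output):
  sig3 = neg(7) = -7
  sig10 = if0(src2=7 -> else branch sig3) = -7
  sig11 = neg(-7) = 7

Propagation after the edit:
  sig3: marked dirty but never re-examined — demand shifted away from it.
  sig4: demanded for the first time — runs, produces 0.
  sig7: demanded for the first time — runs, produces 0.
  sig10: runs — src2 7->0; result 0.
  sig11: runs — sig10 -7->0; result 0.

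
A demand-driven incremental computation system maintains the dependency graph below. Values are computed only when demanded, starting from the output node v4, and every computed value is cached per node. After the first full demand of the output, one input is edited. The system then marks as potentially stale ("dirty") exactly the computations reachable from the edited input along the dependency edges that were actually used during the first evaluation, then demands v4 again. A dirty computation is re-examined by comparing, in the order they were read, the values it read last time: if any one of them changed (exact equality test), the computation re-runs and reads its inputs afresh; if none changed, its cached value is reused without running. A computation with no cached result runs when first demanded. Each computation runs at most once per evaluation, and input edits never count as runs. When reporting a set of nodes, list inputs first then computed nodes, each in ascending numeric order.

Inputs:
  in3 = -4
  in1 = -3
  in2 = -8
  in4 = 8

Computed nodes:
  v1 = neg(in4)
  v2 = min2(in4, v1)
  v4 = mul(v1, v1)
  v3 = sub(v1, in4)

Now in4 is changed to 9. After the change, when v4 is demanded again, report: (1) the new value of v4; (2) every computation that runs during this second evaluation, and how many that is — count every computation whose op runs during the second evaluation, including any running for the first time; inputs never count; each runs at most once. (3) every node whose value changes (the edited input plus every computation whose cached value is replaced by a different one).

New value of v4: 81.
Computations that run: v1, v4 — 2 in total.
Values that change: in4, v1, v4.

First evaluation (everything demanded from the output):
  v1 = neg(8) = -8
  v4 = mul(-8, -8) = 64

Propagation after the edit:
  v1: runs — in4 8->9; result -9.
  v4: runs — v1 -8->-9; v1 -8->-9; result 81.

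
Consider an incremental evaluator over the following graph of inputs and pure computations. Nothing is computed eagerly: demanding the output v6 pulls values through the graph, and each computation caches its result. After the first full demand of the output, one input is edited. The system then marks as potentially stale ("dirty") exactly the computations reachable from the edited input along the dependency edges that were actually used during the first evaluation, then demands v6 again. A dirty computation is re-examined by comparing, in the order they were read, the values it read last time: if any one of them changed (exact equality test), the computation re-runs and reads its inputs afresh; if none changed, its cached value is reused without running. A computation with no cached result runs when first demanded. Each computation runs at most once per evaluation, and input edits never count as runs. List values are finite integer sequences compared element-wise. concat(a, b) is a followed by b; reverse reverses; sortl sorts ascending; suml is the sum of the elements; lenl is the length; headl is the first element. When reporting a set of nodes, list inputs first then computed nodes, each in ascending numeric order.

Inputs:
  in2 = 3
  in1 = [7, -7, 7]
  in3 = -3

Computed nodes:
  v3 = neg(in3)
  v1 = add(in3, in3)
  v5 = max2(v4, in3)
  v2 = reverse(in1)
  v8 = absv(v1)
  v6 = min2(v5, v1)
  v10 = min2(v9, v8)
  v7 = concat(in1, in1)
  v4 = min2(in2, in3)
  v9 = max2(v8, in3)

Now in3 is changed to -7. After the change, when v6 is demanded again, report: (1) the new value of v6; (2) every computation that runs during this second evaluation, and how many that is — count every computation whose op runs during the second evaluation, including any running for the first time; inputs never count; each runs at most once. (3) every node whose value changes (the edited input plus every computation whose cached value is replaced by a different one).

v6 now evaluates to -14.
Run set: v1, v4, v5, v6 (4 run).
Changed values: in3, v1, v4, v5, v6.

Initial pass — values computed on the first demand:
  v1 = add(-3, -3) = -6
  v4 = min2(3, -3) = -3
  v5 = max2(-3, -3) = -3
  v6 = min2(-3, -6) = -6

Second demand — change propagation:
  v1: re-runs because in3 -3->-7; in3 -3->-7; new result -14.
  v4: re-runs because in3 -3->-7; new result -7.
  v5: re-runs because v4 -3->-7; in3 -3->-7; new result -7.
  v6: re-runs because v5 -3->-7; v1 -6->-14; new result -14.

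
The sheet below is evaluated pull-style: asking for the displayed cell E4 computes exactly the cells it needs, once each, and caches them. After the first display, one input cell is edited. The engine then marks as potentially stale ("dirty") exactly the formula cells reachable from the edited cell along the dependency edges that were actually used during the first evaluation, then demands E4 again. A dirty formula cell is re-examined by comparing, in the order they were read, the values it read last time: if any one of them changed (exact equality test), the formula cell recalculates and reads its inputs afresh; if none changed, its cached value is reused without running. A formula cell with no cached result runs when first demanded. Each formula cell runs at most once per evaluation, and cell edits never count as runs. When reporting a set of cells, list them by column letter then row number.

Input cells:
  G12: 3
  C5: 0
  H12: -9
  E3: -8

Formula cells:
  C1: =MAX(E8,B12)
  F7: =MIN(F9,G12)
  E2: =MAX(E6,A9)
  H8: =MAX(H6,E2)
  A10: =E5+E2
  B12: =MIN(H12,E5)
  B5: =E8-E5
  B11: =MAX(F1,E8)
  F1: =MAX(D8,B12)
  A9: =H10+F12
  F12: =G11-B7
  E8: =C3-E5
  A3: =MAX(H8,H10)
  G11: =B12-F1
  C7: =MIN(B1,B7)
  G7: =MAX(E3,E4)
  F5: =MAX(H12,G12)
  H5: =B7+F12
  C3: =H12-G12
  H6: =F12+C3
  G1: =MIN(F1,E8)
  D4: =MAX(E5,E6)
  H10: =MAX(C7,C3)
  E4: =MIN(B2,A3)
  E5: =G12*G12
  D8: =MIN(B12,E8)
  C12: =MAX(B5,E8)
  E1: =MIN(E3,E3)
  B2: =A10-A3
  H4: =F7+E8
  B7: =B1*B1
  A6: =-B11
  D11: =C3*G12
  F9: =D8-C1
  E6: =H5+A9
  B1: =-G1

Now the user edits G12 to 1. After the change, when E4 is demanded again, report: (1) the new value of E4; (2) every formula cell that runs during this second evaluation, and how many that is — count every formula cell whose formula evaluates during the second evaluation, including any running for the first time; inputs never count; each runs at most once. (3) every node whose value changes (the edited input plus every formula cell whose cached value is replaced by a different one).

Demanding E4 again yields -120.
22 formula cells run: A3, A9, A10, B1, B2, B7, B12, C3, C7, D8, E2, E4, E5, E6, E8, F1, F12, G1, H5, H6, H8, H10.
The nodes whose values change: A3, A9, A10, B1, B2, B7, C3, C7, D8, E2, E4, E5, E6, E8, F12, G1, G12, H6, H8, H10.
Note where the cutoff bites: G11 is checked, finds nothing changed, and keeps its cache.

First demand of the output computes:
  C3 = -9 - 3 = -12
  E5 = 3 * 3 = 9
  B12 = MIN(-9, 9) = -9
  E8 = -12 - 9 = -21
  D8 = MIN(-9, -21) = -21
  F1 = MAX(-21, -9) = -9
  G1 = MIN(-9, -21) = -21
  B1 = -(-21) = 21
  B7 = 21 * 21 = 441
  C7 = MIN(21, 441) = 21
  G11 = -9 - -9 = 0
  F12 = 0 - 441 = -441
  H5 = 441 + -441 = 0
  H6 = -441 + -12 = -453
  H10 = MAX(21, -12) = 21
  A9 = 21 + -441 = -420
  E6 = 0 + -420 = -420
  E2 = MAX(-420, -420) = -420
  A10 = 9 + -420 = -411
  H8 = MAX(-453, -420) = -420
  A3 = MAX(-420, 21) = 21
  B2 = -411 - 21 = -432
  E4 = MIN(-432, 21) = -432

After the edit, cleaning proceeds:
  C3: a read changed (G12 3->1) — executes, giving -10.
  E5: a read changed (G12 3->1; G12 3->1) — executes, giving 1.
  B12: a read changed (E5 9->1) — executes, giving -9 — identical to its old value.
  E8: a read changed (C3 -12->-10; E5 9->1) — executes, giving -11.
  D8: a read changed (E8 -21->-11) — executes, giving -11.
  F1: a read changed (D8 -21->-11) — executes, giving -9 — identical to its old value.
  G1: a read changed (E8 -21->-11) — executes, giving -11.
  B1: a read changed (G1 -21->-11) — executes, giving 11.
  B7: a read changed (B1 21->11; B1 21->11) — executes, giving 121.
  C7: a read changed (B1 21->11; B7 441->121) — executes, giving 11.
  G11: dirty, but its reads are unchanged (B12 unchanged, F1 unchanged); cached 0 stands.
  F12: a read changed (B7 441->121) — executes, giving -121.
  H5: a read changed (B7 441->121; F12 -441->-121) — executes, giving 0 — identical to its old value.
  H6: a read changed (F12 -441->-121; C3 -12->-10) — executes, giving -131.
  H10: a read changed (C7 21->11; C3 -12->-10) — executes, giving 11.
  A9: a read changed (H10 21->11; F12 -441->-121) — executes, giving -110.
  E6: a read changed (A9 -420->-110) — executes, giving -110.
  E2: a read changed (E6 -420->-110; A9 -420->-110) — executes, giving -110.
  A10: a read changed (E5 9->1; E2 -420->-110) — executes, giving -109.
  H8: a read changed (H6 -453->-131; E2 -420->-110) — executes, giving -110.
  A3: a read changed (H8 -420->-110; H10 21->11) — executes, giving 11.
  B2: a read changed (A10 -411->-109; A3 21->11) — executes, giving -120.
  E4: a read changed (B2 -432->-120; A3 21->11) — executes, giving -120.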